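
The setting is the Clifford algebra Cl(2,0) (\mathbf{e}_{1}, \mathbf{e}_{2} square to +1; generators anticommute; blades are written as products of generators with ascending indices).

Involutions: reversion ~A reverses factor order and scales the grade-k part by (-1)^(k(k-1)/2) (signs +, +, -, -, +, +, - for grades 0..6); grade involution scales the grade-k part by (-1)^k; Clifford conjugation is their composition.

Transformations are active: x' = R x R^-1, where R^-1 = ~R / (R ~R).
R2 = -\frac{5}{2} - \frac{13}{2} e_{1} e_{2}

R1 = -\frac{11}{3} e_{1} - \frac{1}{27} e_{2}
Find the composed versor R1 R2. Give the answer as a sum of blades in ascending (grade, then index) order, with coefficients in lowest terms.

Distribute over the terms of R1 (each basis-blade product reordered to ascending indices, repeated generators contracted through their squares):
(-\frac{11}{3} e_{1}) R2 = \frac{55}{6} e_{1} + \frac{143}{6} e_{2}
(-\frac{1}{27} e_{2}) R2 = -\frac{13}{54} e_{1} + \frac{5}{54} e_{2}
Summing the partial products and collecting blades:
Answer: \frac{241}{27} e_{1} + \frac{646}{27} e_{2}


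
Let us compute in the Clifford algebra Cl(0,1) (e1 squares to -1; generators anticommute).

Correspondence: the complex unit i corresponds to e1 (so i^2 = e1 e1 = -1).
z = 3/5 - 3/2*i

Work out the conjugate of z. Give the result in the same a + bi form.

In blades: z = 3/5 - 3/2*e1.
Conjugation here is Clifford conjugation: the scalar is fixed and the grade-1 and grade-2 blades all flip sign, giving 3/5 + 3/2*e1; translating back:
Answer: 3/5 + 3/2*i


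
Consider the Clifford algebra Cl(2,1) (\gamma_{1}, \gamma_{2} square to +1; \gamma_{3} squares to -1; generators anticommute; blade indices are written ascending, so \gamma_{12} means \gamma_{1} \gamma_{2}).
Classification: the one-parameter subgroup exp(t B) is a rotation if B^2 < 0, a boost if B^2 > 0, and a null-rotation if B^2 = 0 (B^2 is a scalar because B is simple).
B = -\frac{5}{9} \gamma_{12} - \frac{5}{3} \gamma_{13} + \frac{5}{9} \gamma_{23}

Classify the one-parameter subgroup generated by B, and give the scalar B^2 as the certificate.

B^2 term by term: the squares give (-\frac{5}{9})^2*(\gamma_{12})^2 + (-\frac{5}{3})^2*(\gamma_{13})^2 + (\frac{5}{9})^2*(\gamma_{23})^2 = \frac{25}{81}*(-1) + \frac{25}{9}*(+1) + \frac{25}{81}*(+1) = \frac{25}{9} (each basis 2-blade squares to minus the product of its generators' squares); cross terms between blades sharing an index anticommute and cancel. So B^2 = \frac{25}{9}.
Answer: boost, certificate B^2 = \frac{25}{9}. No conjugation can change B^2 = \frac{25}{9}; the sign gives the class.


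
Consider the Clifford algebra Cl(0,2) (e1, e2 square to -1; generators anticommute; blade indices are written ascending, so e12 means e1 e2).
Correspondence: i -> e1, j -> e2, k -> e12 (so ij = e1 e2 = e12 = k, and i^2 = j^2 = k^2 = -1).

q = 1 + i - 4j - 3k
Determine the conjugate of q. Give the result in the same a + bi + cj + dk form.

In blades: q = 1 + e1 - 4*e2 - 3*e12.
Conjugation here is Clifford conjugation: the scalar is fixed and the grade-1 and grade-2 blades all flip sign, giving 1 - e1 + 4*e2 + 3*e12; translating back:
Answer: 1 - i + 4j + 3k


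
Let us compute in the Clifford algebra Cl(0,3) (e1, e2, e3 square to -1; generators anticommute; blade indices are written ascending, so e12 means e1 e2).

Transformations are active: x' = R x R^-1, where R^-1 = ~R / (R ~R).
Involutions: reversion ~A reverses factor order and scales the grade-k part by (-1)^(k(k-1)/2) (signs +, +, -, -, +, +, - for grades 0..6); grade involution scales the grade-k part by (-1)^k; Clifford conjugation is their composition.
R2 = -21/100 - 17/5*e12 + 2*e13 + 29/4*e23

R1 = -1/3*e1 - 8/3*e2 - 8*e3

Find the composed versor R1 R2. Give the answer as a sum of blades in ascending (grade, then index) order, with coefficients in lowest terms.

Distribute over the terms of R1 (each basis-blade product reordered to ascending indices, repeated generators contracted through their squares):
(-1/3*e1) R2 = 7/100*e1 - 17/15*e2 + 2/3*e3 - 29/12*e123
(-8/3*e2) R2 = 136/15*e1 + 14/25*e2 + 58/3*e3 + 16/3*e123
(-8*e3) R2 = -16*e1 - 58*e2 + 42/25*e3 + 136/5*e123
Summing the partial products and collecting blades:
Answer: -2059/300*e1 - 4393/75*e2 + 542/25*e3 + 1807/60*e123


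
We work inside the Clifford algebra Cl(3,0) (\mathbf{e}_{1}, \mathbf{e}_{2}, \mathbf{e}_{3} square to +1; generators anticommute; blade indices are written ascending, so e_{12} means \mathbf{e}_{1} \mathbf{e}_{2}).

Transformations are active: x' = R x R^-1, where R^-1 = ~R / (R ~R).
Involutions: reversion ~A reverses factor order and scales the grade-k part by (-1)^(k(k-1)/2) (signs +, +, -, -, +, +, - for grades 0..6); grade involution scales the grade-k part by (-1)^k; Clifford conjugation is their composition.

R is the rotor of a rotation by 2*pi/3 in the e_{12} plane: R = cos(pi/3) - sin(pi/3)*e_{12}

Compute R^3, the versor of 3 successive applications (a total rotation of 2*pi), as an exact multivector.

Half-angle bookkeeping: 3 applications in e_{12} add up to rotor phase 3*pi/3 = \pi, so R^3 = cos(\pi) - sin(\pi)*e_{12}.
cos(\pi) = -1 and sin(\pi) = 0, so R^3 = -1. The total rotation 2*pi is 1 full turn, so every vector returns to itself, yet the rotor is -1, on the OTHER sheet of the double cover (an odd number of 2*pi turns).
Answer: -1


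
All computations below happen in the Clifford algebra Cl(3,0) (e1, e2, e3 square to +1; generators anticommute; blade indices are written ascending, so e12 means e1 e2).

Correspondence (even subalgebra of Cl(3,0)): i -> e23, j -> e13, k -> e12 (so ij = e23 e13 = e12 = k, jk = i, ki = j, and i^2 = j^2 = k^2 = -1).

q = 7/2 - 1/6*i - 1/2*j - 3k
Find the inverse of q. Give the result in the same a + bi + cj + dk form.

In blades: q = 7/2 - 3*e12 - 1/2*e13 - 1/6*e23.
With qbar = 7/2 + 3*e12 + 1/2*e13 + 1/6*e23 (scalar fixed, mapped units negated), q qbar = 775/36 (the sum of squared coefficients), so q^-1 = qbar / (775/36) = 126/775 + 108/775*e12 + 18/775*e13 + 6/775*e23; translating back:
Answer: 126/775 + 6/775*i + 18/775*j + 108/775*k


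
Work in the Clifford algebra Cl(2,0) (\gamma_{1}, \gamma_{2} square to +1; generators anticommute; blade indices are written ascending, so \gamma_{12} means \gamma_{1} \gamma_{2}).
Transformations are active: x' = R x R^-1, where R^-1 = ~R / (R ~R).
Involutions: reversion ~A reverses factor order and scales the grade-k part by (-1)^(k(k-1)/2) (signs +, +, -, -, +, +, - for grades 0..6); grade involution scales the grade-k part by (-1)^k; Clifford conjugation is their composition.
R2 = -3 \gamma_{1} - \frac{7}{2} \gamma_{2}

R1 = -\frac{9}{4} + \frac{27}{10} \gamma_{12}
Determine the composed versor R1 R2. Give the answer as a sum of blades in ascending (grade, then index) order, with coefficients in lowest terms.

Distribute over the terms of R1 (each basis-blade product reordered to ascending indices, repeated generators contracted through their squares):
(-\frac{9}{4}) R2 = \frac{27}{4} \gamma_{1} + \frac{63}{8} \gamma_{2}
(\frac{27}{10} \gamma_{12}) R2 = -\frac{189}{20} \gamma_{1} + \frac{81}{10} \gamma_{2}
Summing the partial products and collecting blades:
Answer: -\frac{27}{10} \gamma_{1} + \frac{639}{40} \gamma_{2}


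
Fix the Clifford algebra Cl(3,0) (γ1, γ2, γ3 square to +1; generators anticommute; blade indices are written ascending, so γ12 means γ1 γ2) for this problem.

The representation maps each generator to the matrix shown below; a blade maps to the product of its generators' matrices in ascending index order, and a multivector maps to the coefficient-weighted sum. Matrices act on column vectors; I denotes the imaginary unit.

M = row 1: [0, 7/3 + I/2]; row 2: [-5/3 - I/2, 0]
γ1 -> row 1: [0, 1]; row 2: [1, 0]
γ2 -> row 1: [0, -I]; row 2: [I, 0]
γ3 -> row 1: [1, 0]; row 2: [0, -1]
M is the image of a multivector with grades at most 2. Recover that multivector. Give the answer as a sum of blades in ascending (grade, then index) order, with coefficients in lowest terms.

Method: 1, rho(γ1), rho(γ2), rho(γ3) form a trace-orthogonal basis of the 2x2 complex matrices (tr(X Y) = 2 if X = Y, else 0), so M = m0*1 + m1*rho(γ1) + m2*rho(γ2) + m3*rho(γ3) with m0 = tr(M)/2 = 0, m1 = tr(M rho(γ1))/2 = 1/3, m2 = tr(M rho(γ2))/2 = -1/2 + 2*I, m3 = tr(M rho(γ3))/2 = 0.
Multiplying table entries, the bivector images are rho(γ12) = I*rho(γ3), rho(γ13) = -I*rho(γ2), rho(γ23) = I*rho(γ1); with real blade coefficients the real parts of m0..m3 are the coefficients of 1, γ1, γ2, γ3 and the imaginary parts give the bivectors (γ23: Im m1, γ13: -Im m2, γ12: Im m3).
Answer: 1/3*γ1 - 1/2*γ2 - 2*γ13


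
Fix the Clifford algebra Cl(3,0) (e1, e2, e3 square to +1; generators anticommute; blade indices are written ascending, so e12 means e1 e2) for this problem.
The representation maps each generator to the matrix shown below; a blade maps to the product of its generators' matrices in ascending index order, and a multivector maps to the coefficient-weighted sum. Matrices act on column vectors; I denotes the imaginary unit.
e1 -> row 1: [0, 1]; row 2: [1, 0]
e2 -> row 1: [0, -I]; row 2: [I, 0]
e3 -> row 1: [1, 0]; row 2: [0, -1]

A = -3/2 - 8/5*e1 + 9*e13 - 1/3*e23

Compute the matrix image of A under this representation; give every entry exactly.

Bivector images (products of the table entries): rho(e13) = rho(e1)rho(e3) = row 1: [0, -1]; row 2: [1, 0]; rho(e23) = rho(e2)rho(e3) = row 1: [0, I]; row 2: [I, 0].
M = (-3/2)*1 + (-8/5)*rho(e1) + (9)*rho(e13) + (-1/3)*rho(e23), summed entrywise (1 is the identity matrix):
Answer: row 1: [-3/2, -53/5 - I/3]; row 2: [37/5 - I/3, -3/2]


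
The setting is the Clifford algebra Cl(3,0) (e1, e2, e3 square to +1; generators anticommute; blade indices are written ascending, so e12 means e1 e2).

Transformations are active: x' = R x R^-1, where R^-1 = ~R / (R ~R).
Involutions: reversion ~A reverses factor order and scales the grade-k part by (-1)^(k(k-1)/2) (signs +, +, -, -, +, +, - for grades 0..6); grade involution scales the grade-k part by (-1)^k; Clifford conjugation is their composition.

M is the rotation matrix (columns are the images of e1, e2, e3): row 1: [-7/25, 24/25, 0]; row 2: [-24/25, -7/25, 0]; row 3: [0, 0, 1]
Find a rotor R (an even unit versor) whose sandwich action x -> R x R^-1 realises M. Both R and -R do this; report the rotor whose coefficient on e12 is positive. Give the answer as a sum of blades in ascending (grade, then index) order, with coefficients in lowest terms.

Method: write R = a + b12*e12 + b13*e13 + b23*e23 with a^2 + b12^2 + b13^2 + b23^2 = 1 (so R^-1 = ~R). Expanding the columns R e_j ~R gives tr M = 4a^2 - 1 and, from the antisymmetric part, M21 - M12 = -4a*b12, M13 - M31 = 4a*b13, M32 - M23 = -4a*b23.
Here tr M = 11/25, so a^2 = (1 + tr M)/4 = 9/25 and a = ±3/5. Taking a = 3/5: M21 - M12 = -48/25, M13 - M31 = 0, M32 - M23 = 0, giving b12 = 4/5, b13 = 0, b23 = 0, i.e. R = 3/5 + 4/5*e12.
Its e12 coefficient is already positive.
Answer: 3/5 + 4/5*e12. Why the constraint matters: R and -R act identically through the sandwich — M has trace 11/25 either way — so only the sign condition on e12 picks one of the two preimages.


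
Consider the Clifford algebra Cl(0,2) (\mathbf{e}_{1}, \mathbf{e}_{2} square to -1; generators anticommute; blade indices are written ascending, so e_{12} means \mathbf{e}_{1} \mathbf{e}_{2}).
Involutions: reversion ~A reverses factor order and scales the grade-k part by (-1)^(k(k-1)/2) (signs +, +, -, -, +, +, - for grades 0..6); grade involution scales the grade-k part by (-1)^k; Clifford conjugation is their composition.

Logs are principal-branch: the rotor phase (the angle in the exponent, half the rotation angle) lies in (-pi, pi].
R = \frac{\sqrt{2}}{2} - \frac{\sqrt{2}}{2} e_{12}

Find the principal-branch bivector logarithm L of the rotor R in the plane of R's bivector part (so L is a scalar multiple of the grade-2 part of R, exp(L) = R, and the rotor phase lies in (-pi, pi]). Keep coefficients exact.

The scalar part of R is \frac{\sqrt{2}}{2}, and that scalar determines the rotor phase on the principal branch; recovering the unit plane as bivector-part over sine of the phase gives L = phase * plane.
Concretely: cos(phase) = \frac{\sqrt{2}}{2} gives phase = ±\frac{\pi}{4}, and since phase/sin(phase) is even the sign is immaterial: L = (phase/sin(phase)) * <R>_2 = (\frac{\sqrt{2} \pi}{4}) * <R>_2.
Answer: - \frac{\pi}{4} e_{12}


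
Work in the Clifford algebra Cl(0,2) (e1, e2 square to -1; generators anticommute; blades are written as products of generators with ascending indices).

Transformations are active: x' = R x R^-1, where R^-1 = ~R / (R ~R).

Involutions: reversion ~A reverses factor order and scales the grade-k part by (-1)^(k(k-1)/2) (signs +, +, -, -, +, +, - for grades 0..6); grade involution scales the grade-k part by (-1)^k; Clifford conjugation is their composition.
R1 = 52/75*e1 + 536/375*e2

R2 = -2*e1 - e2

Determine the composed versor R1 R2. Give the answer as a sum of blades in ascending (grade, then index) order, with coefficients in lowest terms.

Distribute over the terms of R1 (each basis-blade product reordered to ascending indices, repeated generators contracted through their squares):
(52/75*e1) R2 = 104/75 - 52/75*e1 e2
(536/375*e2) R2 = 536/375 + 1072/375*e1 e2
Summing the partial products and collecting blades:
Answer: 352/125 + 812/375*e1 e2


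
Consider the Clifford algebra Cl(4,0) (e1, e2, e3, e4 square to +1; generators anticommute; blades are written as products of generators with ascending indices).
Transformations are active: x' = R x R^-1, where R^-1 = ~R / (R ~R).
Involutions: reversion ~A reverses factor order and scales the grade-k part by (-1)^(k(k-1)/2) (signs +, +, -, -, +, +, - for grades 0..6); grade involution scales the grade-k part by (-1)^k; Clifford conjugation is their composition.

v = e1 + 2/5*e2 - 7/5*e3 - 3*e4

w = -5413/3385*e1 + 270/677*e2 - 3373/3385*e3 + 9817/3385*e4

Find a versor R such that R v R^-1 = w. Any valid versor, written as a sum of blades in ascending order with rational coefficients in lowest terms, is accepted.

Sketch: the shared square 303/25 makes R = v + w = -2028/3385*e1 + 2704/3385*e2 - 8112/3385*e3 - 338/3385*e4 the natural versor; its sandwich fixes that direction, negates (v - w)/2, and sends v to w.
Answer: -2028/3385*e1 + 2704/3385*e2 - 8112/3385*e3 - 338/3385*e4


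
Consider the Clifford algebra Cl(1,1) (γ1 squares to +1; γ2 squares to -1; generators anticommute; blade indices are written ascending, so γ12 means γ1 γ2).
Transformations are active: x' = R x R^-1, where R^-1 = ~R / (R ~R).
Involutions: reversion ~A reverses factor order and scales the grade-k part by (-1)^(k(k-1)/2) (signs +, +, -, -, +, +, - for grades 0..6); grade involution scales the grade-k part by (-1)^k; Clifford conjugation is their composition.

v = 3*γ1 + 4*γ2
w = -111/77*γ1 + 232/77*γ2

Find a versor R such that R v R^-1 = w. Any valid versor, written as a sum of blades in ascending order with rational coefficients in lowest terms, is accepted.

Equal squares first: v^2 = w^2 = -7. Then v + w = 120/77*γ1 + 540/77*γ2 is a versor taking v to w, provided it is invertible.
Answer: 120/77*γ1 + 540/77*γ2


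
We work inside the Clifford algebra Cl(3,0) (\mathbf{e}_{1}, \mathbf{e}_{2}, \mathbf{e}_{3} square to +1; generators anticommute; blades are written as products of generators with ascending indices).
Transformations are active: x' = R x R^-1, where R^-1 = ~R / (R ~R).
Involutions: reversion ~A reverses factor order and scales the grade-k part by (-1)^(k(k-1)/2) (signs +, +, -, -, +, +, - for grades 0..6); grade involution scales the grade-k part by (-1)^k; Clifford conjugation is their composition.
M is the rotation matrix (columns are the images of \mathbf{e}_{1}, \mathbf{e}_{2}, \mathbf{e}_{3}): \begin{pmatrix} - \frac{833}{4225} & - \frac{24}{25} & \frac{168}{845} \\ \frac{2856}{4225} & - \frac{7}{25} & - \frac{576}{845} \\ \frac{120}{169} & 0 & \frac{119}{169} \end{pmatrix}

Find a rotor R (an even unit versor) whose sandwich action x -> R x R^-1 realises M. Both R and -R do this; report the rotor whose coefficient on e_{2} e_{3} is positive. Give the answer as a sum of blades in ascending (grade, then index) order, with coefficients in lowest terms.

Method: write R = a + b12*e_{1} e_{2} + b13*e_{1} e_{3} + b23*e_{2} e_{3} with a^2 + b12^2 + b13^2 + b23^2 = 1 (so R^-1 = ~R). Expanding the columns R e_j ~R gives tr M = 4a^2 - 1 and, from the antisymmetric part, M21 - M12 = -4a*b12, M13 - M31 = 4a*b13, M32 - M23 = -4a*b23.
Here tr M = \frac{959}{4225}, so a^2 = (1 + tr M)/4 = \frac{1296}{4225} and a = ±\frac{36}{65}. Taking a = \frac{36}{65}: M21 - M12 = \frac{6912}{4225}, M13 - M31 = -\frac{432}{845}, M32 - M23 = \frac{576}{845}, giving b12 = -\frac{48}{65}, b13 = -\frac{3}{13}, b23 = -\frac{4}{13}, i.e. R = \frac{36}{65} - \frac{48}{65} e_{1} e_{2} - \frac{3}{13} e_{1} e_{3} - \frac{4}{13} e_{2} e_{3}.
Its e_{2} e_{3} coefficient is negative, so report the other preimage -R.
Answer: -\frac{36}{65} + \frac{48}{65} e_{1} e_{2} + \frac{3}{13} e_{1} e_{3} + \frac{4}{13} e_{2} e_{3}. Note: both R and -R realise this M (trace \frac{959}{4225}); the covering map identifies them, and the e_{2} e_{3}-coefficient sign is the tie-breaker.


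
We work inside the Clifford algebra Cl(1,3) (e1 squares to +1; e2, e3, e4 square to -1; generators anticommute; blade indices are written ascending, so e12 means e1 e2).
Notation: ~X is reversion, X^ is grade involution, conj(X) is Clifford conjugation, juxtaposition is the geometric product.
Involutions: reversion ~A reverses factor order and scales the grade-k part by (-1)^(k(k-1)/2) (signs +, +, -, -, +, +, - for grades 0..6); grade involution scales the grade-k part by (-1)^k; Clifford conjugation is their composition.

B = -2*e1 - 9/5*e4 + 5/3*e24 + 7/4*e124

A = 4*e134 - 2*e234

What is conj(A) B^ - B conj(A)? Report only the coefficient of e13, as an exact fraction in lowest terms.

first term: -10/3*e3 - 107/10*e13 + 53/5*e23 + 8*e34 - 20/3*e123 + 4*e1234
second term: -10/3*e3 + 37/10*e13 + 17/5*e23 - 8*e34 + 20/3*e123 + 4*e1234
Answer: -72/5


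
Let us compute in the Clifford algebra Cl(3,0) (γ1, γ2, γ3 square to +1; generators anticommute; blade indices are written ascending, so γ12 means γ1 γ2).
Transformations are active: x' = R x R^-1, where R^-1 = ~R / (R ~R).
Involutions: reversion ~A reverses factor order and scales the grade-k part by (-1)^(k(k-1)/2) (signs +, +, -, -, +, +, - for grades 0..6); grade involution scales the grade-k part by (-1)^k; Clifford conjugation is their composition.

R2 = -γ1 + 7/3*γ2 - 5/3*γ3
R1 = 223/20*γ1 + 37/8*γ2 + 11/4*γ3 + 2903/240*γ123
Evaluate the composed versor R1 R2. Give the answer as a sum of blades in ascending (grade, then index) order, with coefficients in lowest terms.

Distribute over the terms of R2 (each basis-blade product reordered to ascending indices, repeated generators contracted through their squares):
R1 (-γ1) = -223/20 + 37/8*γ12 + 11/4*γ13 - 2903/240*γ23
R1 (7/3*γ2) = 259/24 + 1561/60*γ12 - 20321/720*γ13 - 77/12*γ23
R1 (-5/3*γ3) = -55/12 - 2903/144*γ12 - 223/12*γ13 - 185/24*γ23
Summing the partial products and collecting blades:
Answer: -593/120 + 7547/720*γ12 - 31721/720*γ13 - 6293/240*γ23


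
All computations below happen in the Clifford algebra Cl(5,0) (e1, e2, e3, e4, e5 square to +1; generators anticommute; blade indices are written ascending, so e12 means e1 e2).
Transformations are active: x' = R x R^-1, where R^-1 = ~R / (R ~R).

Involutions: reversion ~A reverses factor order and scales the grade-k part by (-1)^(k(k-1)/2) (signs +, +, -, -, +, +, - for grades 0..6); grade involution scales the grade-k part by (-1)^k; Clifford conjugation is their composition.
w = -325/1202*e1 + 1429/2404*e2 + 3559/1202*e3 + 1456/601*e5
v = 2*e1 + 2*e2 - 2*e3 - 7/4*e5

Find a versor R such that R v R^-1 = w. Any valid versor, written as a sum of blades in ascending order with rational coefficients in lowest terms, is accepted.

R = v + w = 2079/1202*e1 + 6237/2404*e2 + 1155/1202*e3 + 1617/2404*e5 works: the equal norms (241/16) guarantee its sandwich swaps v into w.
Answer: 2079/1202*e1 + 6237/2404*e2 + 1155/1202*e3 + 1617/2404*e5


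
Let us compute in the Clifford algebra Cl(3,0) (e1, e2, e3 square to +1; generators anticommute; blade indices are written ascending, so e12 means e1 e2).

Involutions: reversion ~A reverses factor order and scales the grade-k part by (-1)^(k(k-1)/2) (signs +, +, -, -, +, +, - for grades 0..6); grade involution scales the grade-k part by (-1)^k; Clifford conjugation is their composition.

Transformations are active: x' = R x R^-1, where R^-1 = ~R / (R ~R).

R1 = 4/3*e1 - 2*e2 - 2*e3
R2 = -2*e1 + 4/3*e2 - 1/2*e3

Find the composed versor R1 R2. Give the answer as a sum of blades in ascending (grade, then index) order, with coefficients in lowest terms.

Distribute over the terms of R1 (each basis-blade product reordered to ascending indices, repeated generators contracted through their squares):
(4/3*e1) R2 = -8/3 + 16/9*e12 - 2/3*e13
(-2*e2) R2 = -8/3 - 4*e12 + e23
(-2*e3) R2 = 1 - 4*e13 + 8/3*e23
Summing the partial products and collecting blades:
Answer: -13/3 - 20/9*e12 - 14/3*e13 + 11/3*e23


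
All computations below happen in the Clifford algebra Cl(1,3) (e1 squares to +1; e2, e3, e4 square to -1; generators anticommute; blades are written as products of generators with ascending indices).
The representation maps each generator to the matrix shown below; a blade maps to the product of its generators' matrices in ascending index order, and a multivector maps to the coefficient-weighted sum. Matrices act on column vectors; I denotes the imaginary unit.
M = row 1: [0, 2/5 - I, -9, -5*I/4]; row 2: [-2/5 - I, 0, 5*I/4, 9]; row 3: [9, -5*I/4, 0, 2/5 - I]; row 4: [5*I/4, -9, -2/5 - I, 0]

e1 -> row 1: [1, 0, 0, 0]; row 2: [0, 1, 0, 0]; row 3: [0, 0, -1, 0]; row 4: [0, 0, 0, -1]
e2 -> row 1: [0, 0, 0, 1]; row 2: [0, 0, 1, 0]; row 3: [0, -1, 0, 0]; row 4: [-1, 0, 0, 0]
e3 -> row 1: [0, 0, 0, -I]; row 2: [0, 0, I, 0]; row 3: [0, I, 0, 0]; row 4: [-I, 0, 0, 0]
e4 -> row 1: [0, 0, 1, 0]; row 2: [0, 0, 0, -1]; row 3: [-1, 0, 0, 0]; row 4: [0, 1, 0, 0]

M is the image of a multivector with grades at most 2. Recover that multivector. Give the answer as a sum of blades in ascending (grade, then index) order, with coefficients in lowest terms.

Method: the blade images are trace-orthogonal — tr(rho(e_A) rho(e_B)^-1) = 4 if A = B and 0 otherwise — and rho(e_A)^-1 = (e_A)^2 * rho(e_A) with (e_A)^2 = +1 or -1, so the coefficient of e_A in the preimage is (e_A)^2 * tr(M rho(e_A))/4.
Nonzero projections over blades of grade <= 2: e4: (e4)^2 = -1, tr(M rho(e4)) = 36, coefficient -9; e1 e3: (e1 e3)^2 = +1, tr(M rho(e1 e3)) = 5, coefficient 5/4; e2 e4: (e2 e4)^2 = -1, tr(M rho(e2 e4)) = -8/5, coefficient 2/5; e3 e4: (e3 e4)^2 = -1, tr(M rho(e3 e4)) = -4, coefficient 1. Every other blade of grade <= 2 projects to 0.
Answer: -9*e4 + 5/4*e1 e3 + 2/5*e2 e4 + e3 e4


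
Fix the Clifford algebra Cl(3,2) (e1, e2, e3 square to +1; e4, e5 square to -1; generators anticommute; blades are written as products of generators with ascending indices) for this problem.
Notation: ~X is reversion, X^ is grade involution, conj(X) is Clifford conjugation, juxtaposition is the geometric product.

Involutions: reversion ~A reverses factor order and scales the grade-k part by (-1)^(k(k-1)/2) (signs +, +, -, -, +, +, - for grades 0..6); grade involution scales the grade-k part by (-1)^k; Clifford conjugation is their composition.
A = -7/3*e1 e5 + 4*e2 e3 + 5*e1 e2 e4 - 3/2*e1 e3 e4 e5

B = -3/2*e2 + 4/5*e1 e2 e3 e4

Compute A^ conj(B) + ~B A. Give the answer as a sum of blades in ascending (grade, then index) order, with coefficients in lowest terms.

first term: -2*e3 + 43/10*e1 e4 - 6/5*e2 e5 + 7/2*e1 e2 e5 - 28/15*e2 e3 e4 e5 + 9/4*e1 e2 e3 e4 e5
second term: -2*e3 + 43/10*e1 e4 + 6/5*e2 e5 - 7/2*e1 e2 e5 + 28/15*e2 e3 e4 e5 - 9/4*e1 e2 e3 e4 e5
Answer: -4*e3 + 43/5*e1 e4


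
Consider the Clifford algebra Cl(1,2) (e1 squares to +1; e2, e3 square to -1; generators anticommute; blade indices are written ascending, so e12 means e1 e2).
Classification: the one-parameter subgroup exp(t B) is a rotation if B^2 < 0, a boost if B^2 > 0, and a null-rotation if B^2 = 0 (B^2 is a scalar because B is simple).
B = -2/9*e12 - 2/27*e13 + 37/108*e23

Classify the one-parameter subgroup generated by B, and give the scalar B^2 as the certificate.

B^2 term by term: the squares give (-2/9)^2*(e12)^2 + (-2/27)^2*(e13)^2 + (37/108)^2*(e23)^2 = 4/81*(+1) + 4/729*(+1) + 1369/11664*(-1) = -1/16 (each basis 2-blade squares to minus the product of its generators' squares); cross terms between blades sharing an index anticommute and cancel. So B^2 = -1/16.
Answer: rotation, certificate B^2 = -1/16. One invariant decides it: the square -1/16 survives every conjugation, and its sign is exactly the classification.


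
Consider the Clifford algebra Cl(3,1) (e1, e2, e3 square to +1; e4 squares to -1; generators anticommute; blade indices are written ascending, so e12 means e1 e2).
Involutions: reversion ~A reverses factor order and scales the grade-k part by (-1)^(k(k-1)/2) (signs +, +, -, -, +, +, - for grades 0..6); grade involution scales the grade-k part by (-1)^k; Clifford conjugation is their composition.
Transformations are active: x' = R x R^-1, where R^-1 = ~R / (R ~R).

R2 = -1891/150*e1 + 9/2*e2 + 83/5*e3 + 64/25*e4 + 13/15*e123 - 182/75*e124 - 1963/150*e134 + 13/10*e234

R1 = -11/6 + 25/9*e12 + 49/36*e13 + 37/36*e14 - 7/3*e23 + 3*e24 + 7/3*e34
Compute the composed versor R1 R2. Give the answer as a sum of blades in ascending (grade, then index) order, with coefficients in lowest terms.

Distribute over the grade parts of R1 (each basis-blade product reordered to ascending indices, repeated generators contracted through their squares):
<R1>_0 (= -11/6) R2 = 20801/900*e1 - 33/4*e2 - 913/30*e3 - 352/75*e4 - 143/90*e123 + 1001/225*e124 + 21593/900*e134 - 143/60*e234
<R1>_2 (= 25/9*e12 + 49/36*e13 + 37/36*e14 - 7/3*e23 + 3*e24 + 7/3*e34) R2 = -333/100*e1 - 4219/900*e2 + 77837/2700*e3 - 1169/100*e4 + 31021/900*e123 - 859/100*e124 - 12733/300*e134 - 35411/2700*e234
Summing the partial products and collecting blades:
Answer: 4451/225*e1 - 2911/225*e2 - 4333/2700*e3 - 983/60*e4 + 29591/900*e123 - 3727/900*e124 - 8303/450*e134 - 20923/1350*e234


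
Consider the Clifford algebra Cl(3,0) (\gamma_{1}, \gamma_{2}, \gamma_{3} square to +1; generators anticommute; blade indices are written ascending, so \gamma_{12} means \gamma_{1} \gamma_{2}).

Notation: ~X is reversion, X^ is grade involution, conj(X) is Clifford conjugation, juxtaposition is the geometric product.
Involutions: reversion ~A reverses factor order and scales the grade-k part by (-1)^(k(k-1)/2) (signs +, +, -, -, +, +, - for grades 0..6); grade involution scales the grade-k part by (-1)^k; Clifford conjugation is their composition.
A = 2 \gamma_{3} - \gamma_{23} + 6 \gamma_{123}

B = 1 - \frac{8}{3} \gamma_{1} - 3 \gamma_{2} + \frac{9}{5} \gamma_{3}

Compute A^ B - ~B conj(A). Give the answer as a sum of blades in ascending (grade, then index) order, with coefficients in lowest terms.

first term: -\frac{18}{5} - \frac{9}{5} \gamma_{2} - 5 \gamma_{3} - \frac{54}{5} \gamma_{12} - \frac{70}{3} \gamma_{13} + 9 \gamma_{23} - \frac{10}{3} \gamma_{123}
second term: -\frac{18}{5} - \frac{9}{5} \gamma_{2} - 5 \gamma_{3} + \frac{54}{5} \gamma_{12} + \frac{70}{3} \gamma_{13} - 9 \gamma_{23} + \frac{10}{3} \gamma_{123}
Answer: -\frac{108}{5} \gamma_{12} - \frac{140}{3} \gamma_{13} + 18 \gamma_{23} - \frac{20}{3} \gamma_{123}


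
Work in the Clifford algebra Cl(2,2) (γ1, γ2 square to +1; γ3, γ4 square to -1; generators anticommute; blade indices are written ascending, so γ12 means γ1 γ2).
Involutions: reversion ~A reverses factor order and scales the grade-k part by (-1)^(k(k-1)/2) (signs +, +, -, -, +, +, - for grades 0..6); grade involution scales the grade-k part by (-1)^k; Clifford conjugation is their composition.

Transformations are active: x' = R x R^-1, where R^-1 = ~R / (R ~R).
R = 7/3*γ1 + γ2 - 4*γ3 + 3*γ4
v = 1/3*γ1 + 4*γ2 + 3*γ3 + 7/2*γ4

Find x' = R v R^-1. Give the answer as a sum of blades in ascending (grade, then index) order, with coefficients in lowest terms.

~R = 7/3*γ1 + γ2 - 4*γ3 + 3*γ4, and R ~R = -167/9, so R^-1 = ~R / (-167/9).
R v = 113/18 + 9*γ12 + 25/3*γ13 + 43/6*γ14 + 19*γ23 - 17/2*γ24 - 23*γ34
Answer: -958/501*γ1 - 781/167*γ2 - 49/167*γ3 - 1847/334*γ4


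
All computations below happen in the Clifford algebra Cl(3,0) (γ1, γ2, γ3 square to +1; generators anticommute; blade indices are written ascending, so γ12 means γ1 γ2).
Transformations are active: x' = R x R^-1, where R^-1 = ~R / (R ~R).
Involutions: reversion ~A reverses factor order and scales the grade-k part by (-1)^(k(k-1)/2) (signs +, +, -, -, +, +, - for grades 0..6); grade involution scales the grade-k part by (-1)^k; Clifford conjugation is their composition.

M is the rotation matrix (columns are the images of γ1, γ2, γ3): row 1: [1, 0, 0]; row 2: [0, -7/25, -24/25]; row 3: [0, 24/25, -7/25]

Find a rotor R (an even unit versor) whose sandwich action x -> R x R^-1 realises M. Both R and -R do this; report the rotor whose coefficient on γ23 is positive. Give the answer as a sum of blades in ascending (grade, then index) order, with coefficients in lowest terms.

Method: write R = a + b12*γ12 + b13*γ13 + b23*γ23 with a^2 + b12^2 + b13^2 + b23^2 = 1 (so R^-1 = ~R). Expanding the columns R e_j ~R gives tr M = 4a^2 - 1 and, from the antisymmetric part, M21 - M12 = -4a*b12, M13 - M31 = 4a*b13, M32 - M23 = -4a*b23.
Here tr M = 11/25, so a^2 = (1 + tr M)/4 = 9/25 and a = ±3/5. Taking a = 3/5: M21 - M12 = 0, M13 - M31 = 0, M32 - M23 = 48/25, giving b12 = 0, b13 = 0, b23 = -4/5, i.e. R = 3/5 - 4/5*γ23.
Its γ23 coefficient is negative, so report the other preimage -R.
Answer: -3/5 + 4/5*γ23. Uniqueness: Spin(3) -> SO(3) maps R and -R to the same rotation of trace 11/25; fixing the sign of the γ23 coefficient removes the ambiguity.


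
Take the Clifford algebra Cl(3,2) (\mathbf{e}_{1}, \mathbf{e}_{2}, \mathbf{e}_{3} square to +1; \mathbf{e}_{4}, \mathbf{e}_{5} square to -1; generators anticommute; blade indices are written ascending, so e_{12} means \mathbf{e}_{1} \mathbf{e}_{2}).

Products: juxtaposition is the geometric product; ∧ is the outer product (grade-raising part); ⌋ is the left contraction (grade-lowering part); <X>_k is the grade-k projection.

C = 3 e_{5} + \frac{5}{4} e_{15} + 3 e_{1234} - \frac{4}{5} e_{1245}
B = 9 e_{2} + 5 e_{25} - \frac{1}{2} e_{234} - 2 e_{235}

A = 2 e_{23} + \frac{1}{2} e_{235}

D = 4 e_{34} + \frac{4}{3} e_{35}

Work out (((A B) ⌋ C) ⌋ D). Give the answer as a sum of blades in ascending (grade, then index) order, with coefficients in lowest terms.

step 1: -1 - \frac{41}{2} e_{3} + e_{4} + 4 e_{5} - \frac{11}{2} e_{35} - \frac{1}{4} e_{45}
step 2: -12 + 5 e_{1} - 3 e_{5} - \frac{1}{5} e_{12} - \frac{5}{4} e_{15} + 3 e_{123} - \frac{647}{10} e_{124} + \frac{4}{5} e_{125} - 3 e_{1234} + \frac{4}{5} e_{1245}
step 3: -4 e_{3} - 48 e_{34} - 16 e_{35}
Answer: -4 e_{3} - 48 e_{34} - 16 e_{35}


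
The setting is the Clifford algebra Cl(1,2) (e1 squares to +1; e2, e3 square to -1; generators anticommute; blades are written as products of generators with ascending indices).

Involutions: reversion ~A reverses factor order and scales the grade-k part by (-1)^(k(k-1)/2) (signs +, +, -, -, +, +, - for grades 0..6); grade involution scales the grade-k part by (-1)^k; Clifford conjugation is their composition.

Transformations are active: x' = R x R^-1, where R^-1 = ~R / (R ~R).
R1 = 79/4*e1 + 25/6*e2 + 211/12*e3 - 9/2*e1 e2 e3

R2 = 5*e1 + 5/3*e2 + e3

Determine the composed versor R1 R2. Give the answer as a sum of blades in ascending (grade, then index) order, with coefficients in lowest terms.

Distribute over the terms of R2 (each basis-blade product reordered to ascending indices, repeated generators contracted through their squares):
R1 (5*e1) = 395/4 - 125/6*e1 e2 - 1055/12*e1 e3 - 45/2*e2 e3
R1 (5/3*e2) = -125/18 + 395/12*e1 e2 - 15/2*e1 e3 - 1055/36*e2 e3
R1 (e3) = -211/12 + 9/2*e1 e2 + 79/4*e1 e3 + 25/6*e2 e3
Summing the partial products and collecting blades:
Answer: 668/9 + 199/12*e1 e2 - 227/3*e1 e3 - 1715/36*e2 e3


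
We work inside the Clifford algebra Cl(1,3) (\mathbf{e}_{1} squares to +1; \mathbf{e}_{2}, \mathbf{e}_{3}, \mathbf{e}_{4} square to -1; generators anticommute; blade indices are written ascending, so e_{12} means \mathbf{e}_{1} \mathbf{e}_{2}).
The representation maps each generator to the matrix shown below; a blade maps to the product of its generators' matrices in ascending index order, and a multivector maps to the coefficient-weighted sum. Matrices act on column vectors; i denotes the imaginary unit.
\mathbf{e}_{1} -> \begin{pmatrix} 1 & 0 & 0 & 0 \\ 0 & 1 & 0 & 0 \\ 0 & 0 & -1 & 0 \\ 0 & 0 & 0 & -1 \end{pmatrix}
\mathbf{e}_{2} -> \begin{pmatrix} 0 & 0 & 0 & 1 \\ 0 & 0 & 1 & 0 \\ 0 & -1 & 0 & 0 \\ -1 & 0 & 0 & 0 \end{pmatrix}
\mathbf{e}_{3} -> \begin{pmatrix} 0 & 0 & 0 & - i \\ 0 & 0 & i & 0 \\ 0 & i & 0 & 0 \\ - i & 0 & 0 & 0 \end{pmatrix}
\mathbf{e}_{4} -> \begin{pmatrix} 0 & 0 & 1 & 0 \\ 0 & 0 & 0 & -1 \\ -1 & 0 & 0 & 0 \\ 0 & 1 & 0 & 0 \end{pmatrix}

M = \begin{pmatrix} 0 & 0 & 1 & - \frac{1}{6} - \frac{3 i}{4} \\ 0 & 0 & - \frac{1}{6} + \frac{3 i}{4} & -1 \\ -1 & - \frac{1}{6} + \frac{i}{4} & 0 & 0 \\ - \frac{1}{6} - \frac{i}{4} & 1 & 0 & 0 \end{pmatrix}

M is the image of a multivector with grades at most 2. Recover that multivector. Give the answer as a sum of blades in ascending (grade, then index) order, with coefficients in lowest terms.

Method: the blade images are trace-orthogonal — tr(rho(e_A) rho(e_B)^-1) = 4 if A = B and 0 otherwise — and rho(e_A)^-1 = (e_A)^2 * rho(e_A) with (e_A)^2 = +1 or -1, so the coefficient of e_A in the preimage is (e_A)^2 * tr(M rho(e_A))/4.
Nonzero projections over blades of grade <= 2: e_{3}: (e_{3})^2 = -1, tr(M rho(e_{3})) = -2, coefficient \frac{1}{2}; e_{4}: (e_{4})^2 = -1, tr(M rho(e_{4})) = -4, coefficient 1; e_{12}: (e_{12})^2 = +1, tr(M rho(e_{12})) = - \frac{2}{3}, coefficient -\frac{1}{6}; e_{13}: (e_{13})^2 = +1, tr(M rho(e_{13})) = 1, coefficient \frac{1}{4}. Every other blade of grade <= 2 projects to 0.
Answer: \frac{1}{2} e_{3} + e_{4} - \frac{1}{6} e_{12} + \frac{1}{4} e_{13}


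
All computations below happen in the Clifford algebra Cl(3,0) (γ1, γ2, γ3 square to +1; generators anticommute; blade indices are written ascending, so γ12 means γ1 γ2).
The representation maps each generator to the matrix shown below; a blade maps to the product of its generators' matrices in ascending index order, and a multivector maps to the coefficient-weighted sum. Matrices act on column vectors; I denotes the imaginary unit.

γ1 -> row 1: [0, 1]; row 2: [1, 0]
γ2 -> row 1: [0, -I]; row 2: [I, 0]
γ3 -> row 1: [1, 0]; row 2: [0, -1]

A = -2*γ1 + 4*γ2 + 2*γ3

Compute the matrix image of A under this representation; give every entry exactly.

M = (-2)*rho(γ1) + (4)*rho(γ2) + (2)*rho(γ3), summed entrywise:
Answer: row 1: [2, -2 - 4*I]; row 2: [-2 + 4*I, -2]


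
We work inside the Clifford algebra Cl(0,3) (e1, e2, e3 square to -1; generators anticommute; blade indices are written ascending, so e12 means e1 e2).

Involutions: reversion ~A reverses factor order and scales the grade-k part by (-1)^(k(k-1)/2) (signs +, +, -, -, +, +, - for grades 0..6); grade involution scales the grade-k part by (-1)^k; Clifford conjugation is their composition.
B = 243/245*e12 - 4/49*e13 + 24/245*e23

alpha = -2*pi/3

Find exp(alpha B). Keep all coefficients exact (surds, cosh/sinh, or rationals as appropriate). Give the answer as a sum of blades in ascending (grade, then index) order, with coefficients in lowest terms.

B^2 term by term: the squares give (243/245)^2*(e12)^2 + (-4/49)^2*(e13)^2 + (24/245)^2*(e23)^2 = 59049/60025*(-1) + 16/2401*(-1) + 576/60025*(-1) = -1 (each basis 2-blade squares to minus the product of its generators' squares); cross terms between blades sharing an index anticommute and cancel. So B^2 = -1.
B^2 = -1 — the series telescopes trigonometrically here: l = 1, alpha*l = -2*pi/3, so exp(alpha B) = cos(-2*pi/3) + (sin(-2*pi/3)/1)*B = -1/2 + (-sqrt(3)/2)*B.
Answer: -1/2 - 243*sqrt(3)/490*e12 + 2*sqrt(3)/49*e13 - 12*sqrt(3)/245*e23


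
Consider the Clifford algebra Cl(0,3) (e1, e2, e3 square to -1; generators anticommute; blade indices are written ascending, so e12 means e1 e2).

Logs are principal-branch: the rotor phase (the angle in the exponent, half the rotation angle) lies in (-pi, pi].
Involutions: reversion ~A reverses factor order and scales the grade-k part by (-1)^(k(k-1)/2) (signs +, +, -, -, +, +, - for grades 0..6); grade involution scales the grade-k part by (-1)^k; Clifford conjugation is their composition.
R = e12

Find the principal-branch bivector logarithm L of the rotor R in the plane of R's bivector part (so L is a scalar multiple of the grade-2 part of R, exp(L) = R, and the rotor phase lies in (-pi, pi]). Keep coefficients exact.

The scalar part of R is 0, which pins the rotor phase on the principal branch; dividing the bivector part by the sine of that phase recovers the unit plane, and L is the phase times that plane.
Concretely: cos(phase) = 0 gives phase = ±pi/2, and since phase/sin(phase) is even the sign is immaterial: L = (phase/sin(phase)) * <R>_2 = (pi/2) * <R>_2.
Answer: pi/2*e12


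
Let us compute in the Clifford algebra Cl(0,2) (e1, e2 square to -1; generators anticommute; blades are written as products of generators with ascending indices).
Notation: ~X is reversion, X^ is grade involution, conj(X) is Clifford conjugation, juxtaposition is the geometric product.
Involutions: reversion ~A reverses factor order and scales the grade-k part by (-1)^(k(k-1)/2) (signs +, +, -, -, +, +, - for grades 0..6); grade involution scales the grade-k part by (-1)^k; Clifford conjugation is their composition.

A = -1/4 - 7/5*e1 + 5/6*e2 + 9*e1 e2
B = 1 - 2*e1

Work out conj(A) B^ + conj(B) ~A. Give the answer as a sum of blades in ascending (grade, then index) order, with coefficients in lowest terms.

first term: -61/20 + 9/10*e1 - 113/6*e2 - 22/3*e1 e2
second term: 51/20 - 19/10*e1 + 113/6*e2 - 22/3*e1 e2
Answer: -1/2 - e1 - 44/3*e1 e2


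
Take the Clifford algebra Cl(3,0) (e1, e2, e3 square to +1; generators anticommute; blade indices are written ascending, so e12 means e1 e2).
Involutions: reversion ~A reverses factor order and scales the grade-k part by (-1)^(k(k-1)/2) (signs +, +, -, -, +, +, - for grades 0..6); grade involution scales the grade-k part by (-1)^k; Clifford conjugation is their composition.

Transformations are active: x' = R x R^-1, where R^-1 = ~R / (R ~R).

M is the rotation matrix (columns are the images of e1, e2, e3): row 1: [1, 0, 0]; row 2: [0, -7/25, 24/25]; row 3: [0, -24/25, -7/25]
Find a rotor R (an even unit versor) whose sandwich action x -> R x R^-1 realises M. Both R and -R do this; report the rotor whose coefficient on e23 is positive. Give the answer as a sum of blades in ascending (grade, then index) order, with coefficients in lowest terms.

Method: write R = a + b12*e12 + b13*e13 + b23*e23 with a^2 + b12^2 + b13^2 + b23^2 = 1 (so R^-1 = ~R). Expanding the columns R e_j ~R gives tr M = 4a^2 - 1 and, from the antisymmetric part, M21 - M12 = -4a*b12, M13 - M31 = 4a*b13, M32 - M23 = -4a*b23.
Here tr M = 11/25, so a^2 = (1 + tr M)/4 = 9/25 and a = ±3/5. Taking a = 3/5: M21 - M12 = 0, M13 - M31 = 0, M32 - M23 = -48/25, giving b12 = 0, b13 = 0, b23 = 4/5, i.e. R = 3/5 + 4/5*e23.
Its e23 coefficient is already positive.
Answer: 3/5 + 4/5*e23. Note: both R and -R realise this M (trace 11/25); the covering map identifies them, and the e23-coefficient sign is the tie-breaker.


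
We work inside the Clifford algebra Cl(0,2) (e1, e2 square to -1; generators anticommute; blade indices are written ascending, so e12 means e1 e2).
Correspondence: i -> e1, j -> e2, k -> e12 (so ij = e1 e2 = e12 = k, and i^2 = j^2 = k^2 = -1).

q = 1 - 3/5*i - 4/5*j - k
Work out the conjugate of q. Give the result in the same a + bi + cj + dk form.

In blades: q = 1 - 3/5*e1 - 4/5*e2 - e12.
Conjugation here is Clifford conjugation: the scalar is fixed and the grade-1 and grade-2 blades all flip sign, giving 1 + 3/5*e1 + 4/5*e2 + e12; translating back:
Answer: 1 + 3/5*i + 4/5*j + k
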